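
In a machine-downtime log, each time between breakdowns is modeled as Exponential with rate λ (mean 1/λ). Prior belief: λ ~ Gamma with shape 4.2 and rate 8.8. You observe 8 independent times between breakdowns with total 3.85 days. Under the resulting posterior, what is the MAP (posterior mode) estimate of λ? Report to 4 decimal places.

0.8854

With a Gamma(shape α, rate β) prior on the exponential rate λ, the posterior after n observations with total T = Σxᵢ is Gamma(α+n, β+T).
Posterior: Gamma(4.2+8, 8.8+3.85) = Gamma(12.2, 12.65).
Mode = (α−1)/β = 0.8854.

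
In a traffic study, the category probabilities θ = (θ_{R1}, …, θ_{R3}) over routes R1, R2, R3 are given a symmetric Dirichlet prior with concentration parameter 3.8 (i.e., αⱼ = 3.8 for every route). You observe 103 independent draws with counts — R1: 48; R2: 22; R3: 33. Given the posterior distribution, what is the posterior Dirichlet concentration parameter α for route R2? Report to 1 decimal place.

The Dirichlet prior is conjugate to the Multinomial likelihood: each posterior αⱼ = prior αⱼ + observed count nⱼ.
Posterior concentration: (51.8, 25.8, 36.8), total = 114.4.
α_{R2} = 3.8 + 22 = 25.8.

25.8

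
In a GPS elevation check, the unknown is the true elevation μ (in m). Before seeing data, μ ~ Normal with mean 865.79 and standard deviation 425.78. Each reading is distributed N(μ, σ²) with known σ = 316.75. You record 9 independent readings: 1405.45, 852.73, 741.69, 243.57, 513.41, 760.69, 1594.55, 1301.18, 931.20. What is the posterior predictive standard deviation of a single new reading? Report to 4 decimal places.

For Normal data with known variance σ², a Normal(μ₀, σ₀²) prior on μ is conjugate. Posterior precision = 1/σ₀² + n/σ²; posterior mean is the precision-weighted average of μ₀ and x̄.
σ₀² = 425.78² = 181288.6084, σ² = 316.75² = 100330.5625; σ² + n·σ₀² = 100330.5625 + 9·181288.6084 = 1731928.0381.
Posterior precision = 1/σ₀² + n/σ² = 1/181288.6084 + 9/100330.5625 = (σ² + n·σ₀²)/(σ₀²σ²) = 1731928.0381/(181288.6084·100330.5625); posterior variance σₙ² = σ₀²σ²/(σ² + n·σ₀²) = 181288.6084·100330.5625/1731928.0381 = 10502.046076.
Predictive variance for one new observation = σₙ² + σ² = 181288.6084·100330.5625/1731928.0381 + 100330.5625 = σ²·(σ₀² + 1731928.0381)/1731928.0381 = 100330.5625·1913216.6465/1731928.0381 = 110832.608576; SD = √(100330.5625·1913216.6465/1731928.0381) = 332.9153.

332.9153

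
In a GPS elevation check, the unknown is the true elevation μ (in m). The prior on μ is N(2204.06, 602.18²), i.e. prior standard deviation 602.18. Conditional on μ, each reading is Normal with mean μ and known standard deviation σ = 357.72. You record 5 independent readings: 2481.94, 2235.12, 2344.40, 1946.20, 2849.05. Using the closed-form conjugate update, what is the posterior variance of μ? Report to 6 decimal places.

23905.536345

For Normal data with known variance σ², a Normal(μ₀, σ₀²) prior on μ is conjugate. Posterior precision = 1/σ₀² + n/σ²; posterior mean is the precision-weighted average of μ₀ and x̄.
σ₀² = 602.18² = 362620.7524, σ² = 357.72² = 127963.5984; σ² + n·σ₀² = 127963.5984 + 5·362620.7524 = 1941067.3604.
Posterior precision = 1/σ₀² + n/σ² = 1/362620.7524 + 5/127963.5984 = (σ² + n·σ₀²)/(σ₀²σ²) = 1941067.3604/(362620.7524·127963.5984); posterior variance σₙ² = σ₀²σ²/(σ² + n·σ₀²) = 362620.7524·127963.5984/1941067.3604 = 23905.536345.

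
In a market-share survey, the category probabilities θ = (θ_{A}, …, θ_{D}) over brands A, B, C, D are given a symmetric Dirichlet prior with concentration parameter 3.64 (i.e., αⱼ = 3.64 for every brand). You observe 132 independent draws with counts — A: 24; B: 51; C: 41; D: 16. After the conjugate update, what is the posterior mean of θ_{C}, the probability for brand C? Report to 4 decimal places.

The Dirichlet prior is conjugate to the Multinomial likelihood: each posterior αⱼ = prior αⱼ + observed count nⱼ.
Posterior concentration: (27.64, 54.64, 44.64, 19.64), total = 146.56.
E[θ_{C}|data] = α_{C}/Σα = 44.64/146.56 = 0.3046.

0.3046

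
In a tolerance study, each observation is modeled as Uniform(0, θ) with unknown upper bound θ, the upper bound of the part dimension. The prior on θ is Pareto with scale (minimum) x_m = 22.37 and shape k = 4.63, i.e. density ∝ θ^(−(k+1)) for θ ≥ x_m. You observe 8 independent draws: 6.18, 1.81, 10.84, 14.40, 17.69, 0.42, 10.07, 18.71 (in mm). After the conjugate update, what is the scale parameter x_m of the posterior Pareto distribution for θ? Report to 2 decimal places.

A Pareto(scale x_m, shape k) prior on the upper bound θ of Uniform(0, θ) is conjugate: posterior is Pareto(max(x_m, max xᵢ), k + n).
Sample maximum = 18.71; prior scale x_m = 22.37 → posterior scale = max = 22.37.
Posterior shape = 4.63 + 8 = 12.63.
Posterior scale x_m = 22.37.

22.37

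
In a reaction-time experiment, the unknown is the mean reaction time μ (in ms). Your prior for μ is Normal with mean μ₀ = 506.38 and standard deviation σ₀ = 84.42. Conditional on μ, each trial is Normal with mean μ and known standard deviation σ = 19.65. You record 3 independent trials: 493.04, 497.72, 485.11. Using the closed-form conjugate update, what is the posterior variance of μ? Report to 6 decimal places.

126.424301

For Normal data with known variance σ², a Normal(μ₀, σ₀²) prior on μ is conjugate. Posterior precision = 1/σ₀² + n/σ²; posterior mean is the precision-weighted average of μ₀ and x̄.
σ₀² = 84.42² = 7126.7364, σ² = 19.65² = 386.1225; σ² + n·σ₀² = 386.1225 + 3·7126.7364 = 21766.3317.
Posterior precision = 1/σ₀² + n/σ² = 1/7126.7364 + 3/386.1225 = (σ² + n·σ₀²)/(σ₀²σ²) = 21766.3317/(7126.7364·386.1225); posterior variance σₙ² = σ₀²σ²/(σ² + n·σ₀²) = 7126.7364·386.1225/21766.3317 = 126.424301.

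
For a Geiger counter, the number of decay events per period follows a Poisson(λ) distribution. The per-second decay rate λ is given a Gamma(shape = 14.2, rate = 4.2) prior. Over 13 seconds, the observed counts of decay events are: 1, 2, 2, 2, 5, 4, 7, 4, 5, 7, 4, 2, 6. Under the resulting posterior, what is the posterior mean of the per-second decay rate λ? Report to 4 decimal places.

3.7907

With a Gamma(shape α, rate β) prior, the Poisson likelihood is conjugate: the posterior is Gamma(α + ΣXᵢ, β + n).
Sum of counts S = 51 over n = 13 seconds.
Posterior: Gamma(α+S, β+n) = Gamma(14.2+51, 4.2+13) = Gamma(65.2, 17.2).
Posterior mean = α/β = 65.2/17.2 = 3.7907.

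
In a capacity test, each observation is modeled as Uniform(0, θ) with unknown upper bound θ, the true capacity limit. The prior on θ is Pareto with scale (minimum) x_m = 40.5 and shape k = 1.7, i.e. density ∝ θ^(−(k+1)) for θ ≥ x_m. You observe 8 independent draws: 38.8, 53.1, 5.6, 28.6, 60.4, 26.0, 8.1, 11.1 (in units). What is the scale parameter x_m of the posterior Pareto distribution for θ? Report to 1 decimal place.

60.4

A Pareto(scale x_m, shape k) prior on the upper bound θ of Uniform(0, θ) is conjugate: posterior is Pareto(max(x_m, max xᵢ), k + n).
Sample maximum = 60.4; prior scale x_m = 40.5 → posterior scale = max = 60.4.
Posterior shape = 1.7 + 8 = 9.7.
Posterior scale x_m = 60.4.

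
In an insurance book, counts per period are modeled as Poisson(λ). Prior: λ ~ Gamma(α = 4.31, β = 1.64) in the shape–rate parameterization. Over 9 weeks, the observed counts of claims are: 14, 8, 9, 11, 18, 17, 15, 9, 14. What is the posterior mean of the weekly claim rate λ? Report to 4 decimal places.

With a Gamma(shape α, rate β) prior, the Poisson likelihood is conjugate: the posterior is Gamma(α + ΣXᵢ, β + n).
Sum of counts S = 115 over n = 9 weeks.
Posterior: Gamma(α+S, β+n) = Gamma(4.31+115, 1.64+9) = Gamma(119.31, 10.64).
Posterior mean = α/β = 119.31/10.64 = 11.2133.

11.2133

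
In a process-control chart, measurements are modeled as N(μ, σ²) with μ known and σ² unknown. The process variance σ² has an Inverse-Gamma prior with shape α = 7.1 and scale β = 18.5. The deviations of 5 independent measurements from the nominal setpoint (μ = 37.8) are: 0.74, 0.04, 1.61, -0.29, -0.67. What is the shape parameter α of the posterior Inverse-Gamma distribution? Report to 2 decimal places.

With known mean μ and an Inverse-Gamma(α, β) prior on σ², the Normal likelihood is conjugate: posterior is Inv-Gamma(α + n/2, β + Σ(xᵢ−μ)²/2).
Σ(xᵢ−μ)² = (0.74)² + (0.04)² + (1.61)² + (-0.29)² + (-0.67)² = 3.6743.
Posterior: Inv-Gamma(7.1 + 5/2, 18.5 + 3.6743/2) = Inv-Gamma(9.60, 20.33715).
Posterior α = 9.60.

9.60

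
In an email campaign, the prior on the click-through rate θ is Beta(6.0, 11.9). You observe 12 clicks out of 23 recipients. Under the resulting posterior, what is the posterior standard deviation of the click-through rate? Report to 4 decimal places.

0.0767

The Beta prior is conjugate to a Binomial/Bernoulli likelihood; the update adds successes to α and failures to β.
Posterior: Beta(α+k, β+n−k) = Beta(6.0+12, 11.9+11) = Beta(18.0, 22.9).
Var = αβ/((α+β)²(α+β+1)) = 18.0·22.9/(40.9²·41.9) = 0.00588095; SD = √0.00588095 = 0.0767.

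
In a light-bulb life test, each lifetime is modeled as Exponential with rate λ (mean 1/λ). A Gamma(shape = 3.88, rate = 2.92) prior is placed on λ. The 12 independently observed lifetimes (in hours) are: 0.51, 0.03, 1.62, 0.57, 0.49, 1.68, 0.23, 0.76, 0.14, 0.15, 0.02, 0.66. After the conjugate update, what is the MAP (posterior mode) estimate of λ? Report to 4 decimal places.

1.5215

With a Gamma(shape α, rate β) prior on the exponential rate λ, the posterior after n observations with total T = Σxᵢ is Gamma(α+n, β+T).
Sum of observations T = 6.86 hours; n = 12.
Posterior: Gamma(3.88+12, 2.92+6.86) = Gamma(15.88, 9.78).
Mode = (α−1)/β = 1.5215.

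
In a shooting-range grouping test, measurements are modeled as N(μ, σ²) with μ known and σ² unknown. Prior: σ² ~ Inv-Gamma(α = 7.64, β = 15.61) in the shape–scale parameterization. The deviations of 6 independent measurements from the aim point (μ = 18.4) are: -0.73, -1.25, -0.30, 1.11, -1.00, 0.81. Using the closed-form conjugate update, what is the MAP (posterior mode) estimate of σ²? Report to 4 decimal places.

1.5590

With known mean μ and an Inverse-Gamma(α, β) prior on σ², the Normal likelihood is conjugate: posterior is Inv-Gamma(α + n/2, β + Σ(xᵢ−μ)²/2).
Σ(xᵢ−μ)² = (-0.73)² + (-1.25)² + (-0.30)² + (1.11)² + (-1.00)² + (0.81)² = 5.0736.
Posterior: Inv-Gamma(7.64 + 6/2, 15.61 + 5.0736/2) = Inv-Gamma(10.64, 18.14680).
Mode = β/(α+1) = 18.14680/11.64 = 1.5590.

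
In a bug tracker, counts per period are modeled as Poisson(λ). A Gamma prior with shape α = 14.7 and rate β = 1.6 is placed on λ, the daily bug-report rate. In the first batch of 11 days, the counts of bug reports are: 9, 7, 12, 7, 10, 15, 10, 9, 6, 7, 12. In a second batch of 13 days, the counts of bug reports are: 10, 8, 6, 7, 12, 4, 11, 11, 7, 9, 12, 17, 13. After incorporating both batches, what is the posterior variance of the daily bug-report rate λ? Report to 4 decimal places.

0.3749

With a Gamma(shape α, rate β) prior, the Poisson likelihood is conjugate: the posterior is Gamma(α + ΣXᵢ, β + n).
Batch 1: sum of counts S = 104 over n = 11 days.
After batch 1: Gamma(α+S, β+n) = Gamma(14.7+104, 1.6+11) = Gamma(118.7, 12.6).
Batch 2: sum of counts S = 127 over n = 13 days.
After batch 2: Gamma(α+S, β+n) = Gamma(118.7+127, 12.6+13) = Gamma(245.7, 25.6).
Var = α/β² = 245.7/25.6² = 0.3749.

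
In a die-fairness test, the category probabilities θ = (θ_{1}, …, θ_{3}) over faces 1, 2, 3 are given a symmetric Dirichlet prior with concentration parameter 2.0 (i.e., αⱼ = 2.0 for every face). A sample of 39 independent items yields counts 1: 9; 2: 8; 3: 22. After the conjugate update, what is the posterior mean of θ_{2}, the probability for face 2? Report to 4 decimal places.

0.2222

The Dirichlet prior is conjugate to the Multinomial likelihood: each posterior αⱼ = prior αⱼ + observed count nⱼ.
Posterior concentration: (11.0, 10.0, 24.0), total = 45.0.
E[θ_{2}|data] = α_{2}/Σα = 10.0/45.0 = 0.2222.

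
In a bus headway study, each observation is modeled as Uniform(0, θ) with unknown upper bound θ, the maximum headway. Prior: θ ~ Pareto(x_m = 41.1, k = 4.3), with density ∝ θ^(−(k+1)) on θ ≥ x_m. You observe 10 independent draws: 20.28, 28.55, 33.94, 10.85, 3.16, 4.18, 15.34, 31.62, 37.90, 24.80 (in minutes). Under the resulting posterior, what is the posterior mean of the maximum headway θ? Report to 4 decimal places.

44.1902

A Pareto(scale x_m, shape k) prior on the upper bound θ of Uniform(0, θ) is conjugate: posterior is Pareto(max(x_m, max xᵢ), k + n).
Sample maximum = 37.90; prior scale x_m = 41.1 → posterior scale = max = 41.10.
Posterior shape = 4.3 + 10 = 14.3.
E[θ|data] = k·x_m/(k−1) = 14.3·41.10/13.3 = 44.1902.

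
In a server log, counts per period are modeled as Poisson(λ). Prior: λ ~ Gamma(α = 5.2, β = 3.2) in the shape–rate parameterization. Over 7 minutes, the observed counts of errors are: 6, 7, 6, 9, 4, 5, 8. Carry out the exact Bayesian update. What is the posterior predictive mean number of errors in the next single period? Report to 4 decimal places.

4.9216

With a Gamma(shape α, rate β) prior, the Poisson likelihood is conjugate: the posterior is Gamma(α + ΣXᵢ, β + n).
Sum of counts S = 45 over n = 7 minutes.
Posterior: Gamma(α+S, β+n) = Gamma(5.2+45, 3.2+7) = Gamma(50.2, 10.2).
The predictive distribution for one future period is NegBinom with mean α/β = 4.9216.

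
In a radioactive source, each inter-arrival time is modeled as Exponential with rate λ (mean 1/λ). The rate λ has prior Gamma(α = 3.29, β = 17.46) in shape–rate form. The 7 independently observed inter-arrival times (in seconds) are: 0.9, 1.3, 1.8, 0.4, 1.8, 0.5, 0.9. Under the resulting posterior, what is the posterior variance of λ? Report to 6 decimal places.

With a Gamma(shape α, rate β) prior on the exponential rate λ, the posterior after n observations with total T = Σxᵢ is Gamma(α+n, β+T).
Sum of observations T = 7.6 seconds; n = 7.
Posterior: Gamma(3.29+7, 17.46+7.6) = Gamma(10.29, 25.06).
Var = α/β² = 0.016385.

0.016385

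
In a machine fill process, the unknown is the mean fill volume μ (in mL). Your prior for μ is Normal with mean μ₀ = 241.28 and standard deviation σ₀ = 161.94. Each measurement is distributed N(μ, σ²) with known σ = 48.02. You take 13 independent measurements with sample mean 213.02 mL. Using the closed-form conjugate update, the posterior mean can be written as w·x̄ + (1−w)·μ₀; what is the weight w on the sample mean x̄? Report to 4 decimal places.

0.9933

For Normal data with known variance σ², a Normal(μ₀, σ₀²) prior on μ is conjugate. Posterior precision = 1/σ₀² + n/σ²; posterior mean is the precision-weighted average of μ₀ and x̄.
σ₀² = 161.94² = 26224.5636, σ² = 48.02² = 2305.9204. Prior precision 1/σ₀² = 1/26224.5636; data precision n/σ² = 13/2305.9204.
w = (n/σ²)/(1/σ₀² + n/σ²) = n·σ₀²/(σ² + n·σ₀²) = 13·26224.5636/(2305.9204 + 13·26224.5636) = 340919.3268/343225.2472 = 0.9933.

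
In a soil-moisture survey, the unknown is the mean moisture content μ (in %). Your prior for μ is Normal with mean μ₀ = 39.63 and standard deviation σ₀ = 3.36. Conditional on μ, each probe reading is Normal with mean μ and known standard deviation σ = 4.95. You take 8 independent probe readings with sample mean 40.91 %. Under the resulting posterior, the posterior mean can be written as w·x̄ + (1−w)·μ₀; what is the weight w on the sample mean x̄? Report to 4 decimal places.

0.7866

For Normal data with known variance σ², a Normal(μ₀, σ₀²) prior on μ is conjugate. Posterior precision = 1/σ₀² + n/σ²; posterior mean is the precision-weighted average of μ₀ and x̄.
σ₀² = 3.36² = 11.2896, σ² = 4.95² = 24.5025. Prior precision 1/σ₀² = 1/11.2896; data precision n/σ² = 8/24.5025.
w = (n/σ²)/(1/σ₀² + n/σ²) = n·σ₀²/(σ² + n·σ₀²) = 8·11.2896/(24.5025 + 8·11.2896) = 90.3168/114.8193 = 0.7866.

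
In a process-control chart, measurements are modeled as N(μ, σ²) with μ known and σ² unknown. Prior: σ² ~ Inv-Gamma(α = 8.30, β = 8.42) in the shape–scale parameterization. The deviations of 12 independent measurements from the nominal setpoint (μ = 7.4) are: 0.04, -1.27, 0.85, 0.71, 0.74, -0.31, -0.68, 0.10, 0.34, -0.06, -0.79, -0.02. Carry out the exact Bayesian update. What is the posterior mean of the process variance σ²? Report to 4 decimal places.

0.8098

With known mean μ and an Inverse-Gamma(α, β) prior on σ², the Normal likelihood is conjugate: posterior is Inv-Gamma(α + n/2, β + Σ(xᵢ−μ)²/2).
Σ(xᵢ−μ)² = (0.04)² + (-1.27)² + (0.85)² + (0.71)² + (0.74)² + (-0.31)² + (-0.68)² + (0.10)² + (0.34)² + (-0.06)² + (-0.79)² + (-0.02)² = 4.7009.
Posterior: Inv-Gamma(8.30 + 12/2, 8.42 + 4.7009/2) = Inv-Gamma(14.30, 10.77045).
E[σ²|data] = β/(α−1) = 10.77045/13.30 = 0.8098.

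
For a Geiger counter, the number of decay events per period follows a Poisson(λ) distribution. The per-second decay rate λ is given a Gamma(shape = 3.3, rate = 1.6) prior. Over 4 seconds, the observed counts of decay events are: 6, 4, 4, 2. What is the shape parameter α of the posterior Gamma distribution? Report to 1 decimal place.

19.3

With a Gamma(shape α, rate β) prior, the Poisson likelihood is conjugate: the posterior is Gamma(α + ΣXᵢ, β + n).
Sum of counts S = 16 over n = 4 seconds.
Posterior: Gamma(α+S, β+n) = Gamma(3.3+16, 1.6+4) = Gamma(19.3, 5.6).
Posterior α = 19.3.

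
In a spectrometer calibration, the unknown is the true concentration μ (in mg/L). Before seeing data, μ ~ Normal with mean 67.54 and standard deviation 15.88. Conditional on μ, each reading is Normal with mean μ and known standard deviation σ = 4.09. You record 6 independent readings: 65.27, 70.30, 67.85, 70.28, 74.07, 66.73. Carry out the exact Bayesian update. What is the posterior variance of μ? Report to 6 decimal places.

For Normal data with known variance σ², a Normal(μ₀, σ₀²) prior on μ is conjugate. Posterior precision = 1/σ₀² + n/σ²; posterior mean is the precision-weighted average of μ₀ and x̄.
σ₀² = 15.88² = 252.1744, σ² = 4.09² = 16.7281; σ² + n·σ₀² = 16.7281 + 6·252.1744 = 1529.7745.
Posterior precision = 1/σ₀² + n/σ² = 1/252.1744 + 6/16.7281 = (σ² + n·σ₀²)/(σ₀²σ²) = 1529.7745/(252.1744·16.7281); posterior variance σₙ² = σ₀²σ²/(σ² + n·σ₀²) = 252.1744·16.7281/1529.7745 = 2.757530.

2.757530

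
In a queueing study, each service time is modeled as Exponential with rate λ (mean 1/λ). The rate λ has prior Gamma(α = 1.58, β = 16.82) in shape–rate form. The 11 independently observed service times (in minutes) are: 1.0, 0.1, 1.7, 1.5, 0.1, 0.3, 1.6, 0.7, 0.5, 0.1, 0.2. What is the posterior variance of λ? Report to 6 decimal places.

With a Gamma(shape α, rate β) prior on the exponential rate λ, the posterior after n observations with total T = Σxᵢ is Gamma(α+n, β+T).
Sum of observations T = 7.8 minutes; n = 11.
Posterior: Gamma(1.58+11, 16.82+7.8) = Gamma(12.58, 24.62).
Var = α/β² = 0.020754.

0.020754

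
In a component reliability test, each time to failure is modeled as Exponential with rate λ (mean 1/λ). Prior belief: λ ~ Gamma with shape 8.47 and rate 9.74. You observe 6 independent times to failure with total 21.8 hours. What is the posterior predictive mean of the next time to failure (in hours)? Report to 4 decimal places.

With a Gamma(shape α, rate β) prior on the exponential rate λ, the posterior after n observations with total T = Σxᵢ is Gamma(α+n, β+T).
Posterior: Gamma(8.47+6, 9.74+21.8) = Gamma(14.47, 31.54).
The predictive distribution for the next observation is Lomax; its mean is β/(α−1) = 31.54/13.47 = 2.3415.

2.3415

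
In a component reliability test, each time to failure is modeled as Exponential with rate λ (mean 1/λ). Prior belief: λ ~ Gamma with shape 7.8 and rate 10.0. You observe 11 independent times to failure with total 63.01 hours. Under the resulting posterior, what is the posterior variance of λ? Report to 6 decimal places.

0.003527

With a Gamma(shape α, rate β) prior on the exponential rate λ, the posterior after n observations with total T = Σxᵢ is Gamma(α+n, β+T).
Posterior: Gamma(7.8+11, 10.0+63.01) = Gamma(18.8, 73.01).
Var = α/β² = 0.003527.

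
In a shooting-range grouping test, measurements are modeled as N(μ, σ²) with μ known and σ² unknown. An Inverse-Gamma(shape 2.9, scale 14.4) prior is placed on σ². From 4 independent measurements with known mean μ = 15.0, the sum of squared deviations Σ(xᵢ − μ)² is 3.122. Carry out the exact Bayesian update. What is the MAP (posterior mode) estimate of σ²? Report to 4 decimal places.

With known mean μ and an Inverse-Gamma(α, β) prior on σ², the Normal likelihood is conjugate: posterior is Inv-Gamma(α + n/2, β + Σ(xᵢ−μ)²/2).
Posterior: Inv-Gamma(2.9 + 4/2, 14.4 + 3.122/2) = Inv-Gamma(4.90, 15.9610).
Mode = β/(α+1) = 15.9610/5.90 = 2.7053.

2.7053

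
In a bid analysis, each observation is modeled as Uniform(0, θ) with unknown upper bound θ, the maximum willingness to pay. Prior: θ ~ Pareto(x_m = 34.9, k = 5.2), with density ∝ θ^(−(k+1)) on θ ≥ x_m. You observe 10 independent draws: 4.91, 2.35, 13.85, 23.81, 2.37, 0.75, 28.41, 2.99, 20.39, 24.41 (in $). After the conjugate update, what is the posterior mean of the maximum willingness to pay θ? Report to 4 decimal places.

37.3577

A Pareto(scale x_m, shape k) prior on the upper bound θ of Uniform(0, θ) is conjugate: posterior is Pareto(max(x_m, max xᵢ), k + n).
Sample maximum = 28.41; prior scale x_m = 34.9 → posterior scale = max = 34.90.
Posterior shape = 5.2 + 10 = 15.2.
E[θ|data] = k·x_m/(k−1) = 15.2·34.90/14.2 = 37.3577.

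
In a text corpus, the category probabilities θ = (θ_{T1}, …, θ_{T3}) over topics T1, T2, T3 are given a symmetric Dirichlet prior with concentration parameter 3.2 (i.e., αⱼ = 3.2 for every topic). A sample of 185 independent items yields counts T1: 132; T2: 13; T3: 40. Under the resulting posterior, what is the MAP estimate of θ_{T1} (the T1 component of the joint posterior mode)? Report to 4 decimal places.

The Dirichlet prior is conjugate to the Multinomial likelihood: each posterior αⱼ = prior αⱼ + observed count nⱼ.
Posterior concentration: (135.2, 16.2, 43.2), total = 194.6.
Joint mode component: (α_{T1}−1)/(Σα−K) = 134.2/191.6 = 0.7004.

0.7004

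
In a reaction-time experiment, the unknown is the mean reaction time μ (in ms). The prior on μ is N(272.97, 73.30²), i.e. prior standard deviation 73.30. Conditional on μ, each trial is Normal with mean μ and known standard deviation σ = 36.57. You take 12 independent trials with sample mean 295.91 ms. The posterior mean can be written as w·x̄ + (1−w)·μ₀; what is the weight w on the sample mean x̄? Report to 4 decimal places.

0.9797

For Normal data with known variance σ², a Normal(μ₀, σ₀²) prior on μ is conjugate. Posterior precision = 1/σ₀² + n/σ²; posterior mean is the precision-weighted average of μ₀ and x̄.
σ₀² = 73.30² = 5372.89, σ² = 36.57² = 1337.3649. Prior precision 1/σ₀² = 1/5372.89; data precision n/σ² = 12/1337.3649.
w = (n/σ²)/(1/σ₀² + n/σ²) = n·σ₀²/(σ² + n·σ₀²) = 12·5372.89/(1337.3649 + 12·5372.89) = 64474.68/65812.0449 = 0.9797.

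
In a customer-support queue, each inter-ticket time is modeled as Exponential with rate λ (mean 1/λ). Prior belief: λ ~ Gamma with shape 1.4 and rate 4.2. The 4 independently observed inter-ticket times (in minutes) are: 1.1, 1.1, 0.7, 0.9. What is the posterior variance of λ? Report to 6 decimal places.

With a Gamma(shape α, rate β) prior on the exponential rate λ, the posterior after n observations with total T = Σxᵢ is Gamma(α+n, β+T).
Sum of observations T = 3.8 minutes; n = 4.
Posterior: Gamma(1.4+4, 4.2+3.8) = Gamma(5.4, 8.0).
Var = α/β² = 0.084375.

0.084375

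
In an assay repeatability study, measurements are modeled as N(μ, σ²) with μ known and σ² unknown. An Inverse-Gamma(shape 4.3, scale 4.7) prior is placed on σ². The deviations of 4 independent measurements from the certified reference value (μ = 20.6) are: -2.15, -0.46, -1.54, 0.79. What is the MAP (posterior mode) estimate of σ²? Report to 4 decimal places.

With known mean μ and an Inverse-Gamma(α, β) prior on σ², the Normal likelihood is conjugate: posterior is Inv-Gamma(α + n/2, β + Σ(xᵢ−μ)²/2).
Σ(xᵢ−μ)² = (-2.15)² + (-0.46)² + (-1.54)² + (0.79)² = 7.8298.
Posterior: Inv-Gamma(4.3 + 4/2, 4.7 + 7.8298/2) = Inv-Gamma(6.30, 8.61490).
Mode = β/(α+1) = 8.61490/7.30 = 1.1801.

1.1801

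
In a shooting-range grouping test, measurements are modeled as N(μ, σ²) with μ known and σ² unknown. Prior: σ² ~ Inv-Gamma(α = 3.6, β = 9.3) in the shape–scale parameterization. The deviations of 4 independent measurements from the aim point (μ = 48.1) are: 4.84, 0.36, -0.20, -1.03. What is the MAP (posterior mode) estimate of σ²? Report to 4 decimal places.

With known mean μ and an Inverse-Gamma(α, β) prior on σ², the Normal likelihood is conjugate: posterior is Inv-Gamma(α + n/2, β + Σ(xᵢ−μ)²/2).
Σ(xᵢ−μ)² = (4.84)² + (0.36)² + (-0.20)² + (-1.03)² = 24.6561.
Posterior: Inv-Gamma(3.6 + 4/2, 9.3 + 24.6561/2) = Inv-Gamma(5.60, 21.62805).
Mode = β/(α+1) = 21.62805/6.60 = 3.2770.

3.2770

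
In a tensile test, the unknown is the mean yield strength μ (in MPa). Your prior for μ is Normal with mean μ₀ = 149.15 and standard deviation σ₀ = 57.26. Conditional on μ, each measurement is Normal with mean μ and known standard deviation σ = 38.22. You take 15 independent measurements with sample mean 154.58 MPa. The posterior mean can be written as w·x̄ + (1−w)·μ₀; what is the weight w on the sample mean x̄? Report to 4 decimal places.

For Normal data with known variance σ², a Normal(μ₀, σ₀²) prior on μ is conjugate. Posterior precision = 1/σ₀² + n/σ²; posterior mean is the precision-weighted average of μ₀ and x̄.
σ₀² = 57.26² = 3278.7076, σ² = 38.22² = 1460.7684. Prior precision 1/σ₀² = 1/3278.7076; data precision n/σ² = 15/1460.7684.
w = (n/σ²)/(1/σ₀² + n/σ²) = n·σ₀²/(σ² + n·σ₀²) = 15·3278.7076/(1460.7684 + 15·3278.7076) = 49180.614/50641.3824 = 0.9712.

0.9712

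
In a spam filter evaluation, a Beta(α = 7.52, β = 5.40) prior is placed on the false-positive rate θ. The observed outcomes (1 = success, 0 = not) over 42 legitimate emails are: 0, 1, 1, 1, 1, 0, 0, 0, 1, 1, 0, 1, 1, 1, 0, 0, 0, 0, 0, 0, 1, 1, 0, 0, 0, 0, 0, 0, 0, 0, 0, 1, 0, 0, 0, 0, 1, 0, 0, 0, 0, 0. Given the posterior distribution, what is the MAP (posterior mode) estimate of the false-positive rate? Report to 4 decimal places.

0.3689

The Beta prior is conjugate to a Binomial/Bernoulli likelihood; the update adds successes to α and failures to β.
Posterior: Beta(α+k, β+n−k) = Beta(7.52+13, 5.40+29) = Beta(20.52, 34.40).
Mode of Beta(a,b) for a,b>1 is (a−1)/(a+b−2) = 19.52/52.92 = 0.3689.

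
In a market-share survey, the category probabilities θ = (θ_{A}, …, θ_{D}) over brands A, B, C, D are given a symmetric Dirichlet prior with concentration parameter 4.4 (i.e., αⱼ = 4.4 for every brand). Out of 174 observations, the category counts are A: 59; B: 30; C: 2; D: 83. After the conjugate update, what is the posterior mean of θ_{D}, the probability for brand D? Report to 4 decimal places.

0.4562

The Dirichlet prior is conjugate to the Multinomial likelihood: each posterior αⱼ = prior αⱼ + observed count nⱼ.
Posterior concentration: (63.4, 34.4, 6.4, 87.4), total = 191.6.
E[θ_{D}|data] = α_{D}/Σα = 87.4/191.6 = 0.4562.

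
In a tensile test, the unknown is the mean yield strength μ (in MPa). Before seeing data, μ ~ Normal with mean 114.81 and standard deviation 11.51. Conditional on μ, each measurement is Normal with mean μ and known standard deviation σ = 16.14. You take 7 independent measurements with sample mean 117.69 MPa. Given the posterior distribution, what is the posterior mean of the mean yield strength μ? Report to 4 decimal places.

For Normal data with known variance σ², a Normal(μ₀, σ₀²) prior on μ is conjugate. Posterior precision = 1/σ₀² + n/σ²; posterior mean is the precision-weighted average of μ₀ and x̄.
n·x̄ = 7·117.69 = 823.83.
σ₀² = 11.51² = 132.4801, σ² = 16.14² = 260.4996; σ² + n·σ₀² = 260.4996 + 7·132.4801 = 1187.8603.
Posterior mean = (μ₀/σ₀² + n·x̄/σ²)/(1/σ₀² + n/σ²) = (σ²·μ₀ + σ₀²·n·x̄)/(σ² + n·σ₀²) = (260.4996·114.81 + 132.4801·823.83)/1187.8603 = 139049.039859/1187.8603 = 117.0584.

117.0584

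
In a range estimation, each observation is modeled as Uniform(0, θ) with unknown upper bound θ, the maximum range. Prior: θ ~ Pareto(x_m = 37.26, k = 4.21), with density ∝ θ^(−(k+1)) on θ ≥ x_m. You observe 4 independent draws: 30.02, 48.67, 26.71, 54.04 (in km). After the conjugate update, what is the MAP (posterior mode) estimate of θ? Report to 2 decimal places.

A Pareto(scale x_m, shape k) prior on the upper bound θ of Uniform(0, θ) is conjugate: posterior is Pareto(max(x_m, max xᵢ), k + n).
Sample maximum = 54.04; prior scale x_m = 37.26 → posterior scale = max = 54.04.
Posterior shape = 4.21 + 4 = 8.21.
The Pareto density is decreasing on [x_m, ∞), so the mode is x_m = 54.04.

54.04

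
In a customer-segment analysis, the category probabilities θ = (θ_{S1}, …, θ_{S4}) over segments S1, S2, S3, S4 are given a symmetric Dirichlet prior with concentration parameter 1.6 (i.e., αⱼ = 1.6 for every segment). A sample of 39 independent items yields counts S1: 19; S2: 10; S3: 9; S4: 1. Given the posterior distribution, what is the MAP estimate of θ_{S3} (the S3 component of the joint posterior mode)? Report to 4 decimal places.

The Dirichlet prior is conjugate to the Multinomial likelihood: each posterior αⱼ = prior αⱼ + observed count nⱼ.
Posterior concentration: (20.6, 11.6, 10.6, 2.6), total = 45.4.
Joint mode component: (α_{S3}−1)/(Σα−K) = 9.6/41.4 = 0.2319.

0.2319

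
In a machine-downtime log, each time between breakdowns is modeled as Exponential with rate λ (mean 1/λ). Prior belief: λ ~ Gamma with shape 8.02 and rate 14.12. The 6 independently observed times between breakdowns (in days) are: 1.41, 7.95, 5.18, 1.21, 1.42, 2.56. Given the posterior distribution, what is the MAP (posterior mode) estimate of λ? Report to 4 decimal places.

With a Gamma(shape α, rate β) prior on the exponential rate λ, the posterior after n observations with total T = Σxᵢ is Gamma(α+n, β+T).
Sum of observations T = 19.73 days; n = 6.
Posterior: Gamma(8.02+6, 14.12+19.73) = Gamma(14.02, 33.85).
Mode = (α−1)/β = 0.3846.

0.3846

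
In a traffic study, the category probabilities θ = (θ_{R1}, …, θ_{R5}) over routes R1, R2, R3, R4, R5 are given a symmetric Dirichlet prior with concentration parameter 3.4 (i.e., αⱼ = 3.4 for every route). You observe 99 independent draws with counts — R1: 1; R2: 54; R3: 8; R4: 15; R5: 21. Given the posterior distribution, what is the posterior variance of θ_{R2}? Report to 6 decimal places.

The Dirichlet prior is conjugate to the Multinomial likelihood: each posterior αⱼ = prior αⱼ + observed count nⱼ.
Posterior concentration: (4.4, 57.4, 11.4, 18.4, 24.4), total = 116.0.
Var[θ_j] = α_j(Σα−α_j)/((Σα)²(Σα+1)) = 57.4·58.6/(116.0²·117.0) = 0.002137.

0.002137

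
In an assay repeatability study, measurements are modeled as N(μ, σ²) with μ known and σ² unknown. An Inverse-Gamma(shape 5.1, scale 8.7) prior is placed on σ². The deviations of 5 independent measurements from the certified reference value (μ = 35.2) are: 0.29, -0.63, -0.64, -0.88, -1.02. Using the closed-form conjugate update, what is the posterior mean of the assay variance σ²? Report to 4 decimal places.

1.5231

With known mean μ and an Inverse-Gamma(α, β) prior on σ², the Normal likelihood is conjugate: posterior is Inv-Gamma(α + n/2, β + Σ(xᵢ−μ)²/2).
Σ(xᵢ−μ)² = (0.29)² + (-0.63)² + (-0.64)² + (-0.88)² + (-1.02)² = 2.7054.
Posterior: Inv-Gamma(5.1 + 5/2, 8.7 + 2.7054/2) = Inv-Gamma(7.60, 10.05270).
E[σ²|data] = β/(α−1) = 10.05270/6.60 = 1.5231.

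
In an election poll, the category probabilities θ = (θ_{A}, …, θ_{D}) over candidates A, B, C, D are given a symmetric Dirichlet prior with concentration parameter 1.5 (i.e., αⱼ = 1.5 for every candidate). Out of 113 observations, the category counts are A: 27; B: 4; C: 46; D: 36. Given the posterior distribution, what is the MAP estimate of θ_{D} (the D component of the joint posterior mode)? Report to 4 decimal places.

The Dirichlet prior is conjugate to the Multinomial likelihood: each posterior αⱼ = prior αⱼ + observed count nⱼ.
Posterior concentration: (28.5, 5.5, 47.5, 37.5), total = 119.0.
Joint mode component: (α_{D}−1)/(Σα−K) = 36.5/115.0 = 0.3174.

0.3174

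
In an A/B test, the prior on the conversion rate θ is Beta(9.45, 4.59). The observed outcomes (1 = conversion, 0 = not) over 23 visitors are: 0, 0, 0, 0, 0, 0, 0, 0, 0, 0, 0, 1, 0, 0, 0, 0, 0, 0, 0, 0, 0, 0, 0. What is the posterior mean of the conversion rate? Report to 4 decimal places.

The Beta prior is conjugate to a Binomial/Bernoulli likelihood; the update adds successes to α and failures to β.
Posterior: Beta(α+k, β+n−k) = Beta(9.45+1, 4.59+22) = Beta(10.45, 26.59).
Posterior mean = α/(α+β) = 10.45/37.04 = 0.2821.

0.2821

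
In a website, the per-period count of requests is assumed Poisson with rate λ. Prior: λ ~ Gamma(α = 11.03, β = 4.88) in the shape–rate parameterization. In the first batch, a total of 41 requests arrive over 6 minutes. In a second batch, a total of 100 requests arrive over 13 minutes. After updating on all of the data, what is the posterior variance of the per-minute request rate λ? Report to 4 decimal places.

0.2666

With a Gamma(shape α, rate β) prior, the Poisson likelihood is conjugate: the posterior is Gamma(α + ΣXᵢ, β + n).
After batch 1: Gamma(α+S, β+n) = Gamma(11.03+41, 4.88+6) = Gamma(52.03, 10.88).
After batch 2: Gamma(α+S, β+n) = Gamma(52.03+100, 10.88+13) = Gamma(152.03, 23.88).
Var = α/β² = 152.03/23.88² = 0.2666.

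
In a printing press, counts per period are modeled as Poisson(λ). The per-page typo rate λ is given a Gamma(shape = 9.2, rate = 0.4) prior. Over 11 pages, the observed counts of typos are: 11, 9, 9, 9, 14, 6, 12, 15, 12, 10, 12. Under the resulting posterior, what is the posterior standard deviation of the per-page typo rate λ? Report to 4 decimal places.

With a Gamma(shape α, rate β) prior, the Poisson likelihood is conjugate: the posterior is Gamma(α + ΣXᵢ, β + n).
Sum of counts S = 119 over n = 11 pages.
Posterior: Gamma(α+S, β+n) = Gamma(9.2+119, 0.4+11) = Gamma(128.2, 11.4).
SD = √α/β = √128.2/11.4 = 0.9932.

0.9932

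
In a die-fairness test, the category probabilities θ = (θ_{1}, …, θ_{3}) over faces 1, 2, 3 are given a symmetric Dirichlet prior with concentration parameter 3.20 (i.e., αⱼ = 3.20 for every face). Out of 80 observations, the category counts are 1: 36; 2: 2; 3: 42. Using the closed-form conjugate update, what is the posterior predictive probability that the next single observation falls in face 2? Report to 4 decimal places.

The Dirichlet prior is conjugate to the Multinomial likelihood: each posterior αⱼ = prior αⱼ + observed count nⱼ.
Posterior concentration: (39.20, 5.20, 45.20), total = 89.60.
P(next = 2 | data) = α_{2}/Σα = 0.0580.

0.0580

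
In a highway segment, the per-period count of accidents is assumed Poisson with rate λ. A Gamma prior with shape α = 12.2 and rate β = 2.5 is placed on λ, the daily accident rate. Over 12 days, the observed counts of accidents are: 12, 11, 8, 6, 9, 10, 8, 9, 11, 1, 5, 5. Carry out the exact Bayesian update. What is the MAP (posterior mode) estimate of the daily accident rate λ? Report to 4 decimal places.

7.3241

With a Gamma(shape α, rate β) prior, the Poisson likelihood is conjugate: the posterior is Gamma(α + ΣXᵢ, β + n).
Sum of counts S = 95 over n = 12 days.
Posterior: Gamma(α+S, β+n) = Gamma(12.2+95, 2.5+12) = Gamma(107.2, 14.5).
Mode of Gamma(α,β) for α≥1 is (α−1)/β = 106.2/14.5 = 7.3241.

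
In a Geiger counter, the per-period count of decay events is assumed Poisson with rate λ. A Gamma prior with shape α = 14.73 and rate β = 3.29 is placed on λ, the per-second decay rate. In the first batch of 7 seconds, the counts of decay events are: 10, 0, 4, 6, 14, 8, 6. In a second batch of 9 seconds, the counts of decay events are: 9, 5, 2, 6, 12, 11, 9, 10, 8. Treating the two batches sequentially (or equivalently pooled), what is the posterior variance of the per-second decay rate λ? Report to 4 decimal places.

0.3621

With a Gamma(shape α, rate β) prior, the Poisson likelihood is conjugate: the posterior is Gamma(α + ΣXᵢ, β + n).
Batch 1: sum of counts S = 48 over n = 7 seconds.
After batch 1: Gamma(α+S, β+n) = Gamma(14.73+48, 3.29+7) = Gamma(62.73, 10.29).
Batch 2: sum of counts S = 72 over n = 9 seconds.
After batch 2: Gamma(α+S, β+n) = Gamma(62.73+72, 10.29+9) = Gamma(134.73, 19.29).
Var = α/β² = 134.73/19.29² = 0.3621.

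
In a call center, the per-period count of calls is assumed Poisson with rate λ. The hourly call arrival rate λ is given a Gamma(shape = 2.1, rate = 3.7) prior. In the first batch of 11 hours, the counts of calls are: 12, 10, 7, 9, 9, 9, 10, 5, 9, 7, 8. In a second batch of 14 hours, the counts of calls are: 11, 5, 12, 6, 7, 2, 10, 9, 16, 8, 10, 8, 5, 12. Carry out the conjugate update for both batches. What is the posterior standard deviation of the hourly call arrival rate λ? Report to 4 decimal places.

0.5146

With a Gamma(shape α, rate β) prior, the Poisson likelihood is conjugate: the posterior is Gamma(α + ΣXᵢ, β + n).
Batch 1: sum of counts S = 95 over n = 11 hours.
After batch 1: Gamma(α+S, β+n) = Gamma(2.1+95, 3.7+11) = Gamma(97.1, 14.7).
Batch 2: sum of counts S = 121 over n = 14 hours.
After batch 2: Gamma(α+S, β+n) = Gamma(97.1+121, 14.7+14) = Gamma(218.1, 28.7).
SD = √α/β = √218.1/28.7 = 0.5146.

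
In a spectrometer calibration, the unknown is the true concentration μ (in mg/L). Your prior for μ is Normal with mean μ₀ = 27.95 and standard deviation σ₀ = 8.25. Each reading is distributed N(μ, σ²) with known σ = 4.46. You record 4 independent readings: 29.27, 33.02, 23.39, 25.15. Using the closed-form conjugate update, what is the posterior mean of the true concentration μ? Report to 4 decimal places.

27.7240

For Normal data with known variance σ², a Normal(μ₀, σ₀²) prior on μ is conjugate. Posterior precision = 1/σ₀² + n/σ²; posterior mean is the precision-weighted average of μ₀ and x̄.
Σxᵢ = 29.27 + 33.02 + 23.39 + 25.15 = 110.83, so n·x̄ = 110.83.
σ₀² = 8.25² = 68.0625, σ² = 4.46² = 19.8916; σ² + n·σ₀² = 19.8916 + 4·68.0625 = 292.1416.
Posterior mean = (μ₀/σ₀² + n·x̄/σ²)/(1/σ₀² + n/σ²) = (σ²·μ₀ + σ₀²·n·x̄)/(σ² + n·σ₀²) = (19.8916·27.95 + 68.0625·110.83)/292.1416 = 8099.337095/292.1416 = 27.7240.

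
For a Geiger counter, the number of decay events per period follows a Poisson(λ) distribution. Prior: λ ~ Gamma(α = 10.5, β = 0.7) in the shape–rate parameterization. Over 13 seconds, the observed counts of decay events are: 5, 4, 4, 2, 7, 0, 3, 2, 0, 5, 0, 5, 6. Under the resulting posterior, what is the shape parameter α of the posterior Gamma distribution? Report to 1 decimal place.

53.5

With a Gamma(shape α, rate β) prior, the Poisson likelihood is conjugate: the posterior is Gamma(α + ΣXᵢ, β + n).
Sum of counts S = 43 over n = 13 seconds.
Posterior: Gamma(α+S, β+n) = Gamma(10.5+43, 0.7+13) = Gamma(53.5, 13.7).
Posterior α = 53.5.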